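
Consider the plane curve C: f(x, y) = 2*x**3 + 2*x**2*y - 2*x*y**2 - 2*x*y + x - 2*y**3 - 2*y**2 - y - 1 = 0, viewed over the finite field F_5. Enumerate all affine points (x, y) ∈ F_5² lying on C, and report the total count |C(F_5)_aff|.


Affine F_5-points: {(0, 4), (1, 1), (2, 4), (3, 2), (4, 4)}; count = 5.

For each of the 25 pairs (x, y) ∈ F_5², evaluate f(x, y) mod 5. Record the zeros.
  x = 0: [0↦4, 1↦4, 2↦3, 3↦4, 4↦0]  zeros at y ∈ {4}
  x = 1: [0↦2, 1↦0, 2↦3, 3↦4, 4↦1]  zeros at y ∈ {1}
  x = 2: [0↦2, 1↦2, 2↦3, 3↦3, 4↦0]  zeros at y ∈ {4}
  x = 3: [0↦1, 1↦2, 2↦0, 3↦3, 4↦4]  zeros at y ∈ {2}
  x = 4: [0↦1, 1↦2, 2↦1, 3↦1, 4↦0]  zeros at y ∈ {4}
Collecting zeros: affine points = {(0, 4), (1, 1), (2, 4), (3, 2), (4, 4)}.
Total count |C(F_5)_aff| = 5.


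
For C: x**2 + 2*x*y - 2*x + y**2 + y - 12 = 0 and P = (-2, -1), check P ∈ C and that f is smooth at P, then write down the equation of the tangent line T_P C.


Tangent line at P: -8*x - 5*y - 21 = 0.

Step 1: f(-2, -1) = 0, so P lies on C.
Step 2: partial derivatives
  f_x(x, y) = 2*x + 2*y - 2, f_y(x, y) = 2*x + 2*y + 1.
  f_x(P) = -8, f_y(P) = -5 (gradient nonzero, so P is smooth).
Step 3: tangent line at P: -8·(x − -2) + -5·(y − -1) = 0.
Expanding: -8*x - 5*y - 21 = 0.


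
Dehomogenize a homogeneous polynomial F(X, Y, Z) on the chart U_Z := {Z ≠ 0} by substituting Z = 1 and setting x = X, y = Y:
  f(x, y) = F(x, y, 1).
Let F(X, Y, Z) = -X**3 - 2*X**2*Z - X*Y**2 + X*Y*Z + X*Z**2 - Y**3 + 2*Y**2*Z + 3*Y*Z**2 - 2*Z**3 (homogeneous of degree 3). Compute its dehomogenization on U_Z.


f(x, y) = -x**3 - 2*x**2 - x*y**2 + x*y + x - y**3 + 2*y**2 + 3*y - 2

On U_Z we set Z = 1. Each monomial c·X^i·Y^j·Z^k in F becomes c·x^i·y^j·1^k = c·x^i·y^j.
Substituting Z = 1: F(X, Y, 1) = -x**3 - 2*x**2 - x*y**2 + x*y + x - y**3 + 2*y**2 + 3*y - 2.
Note: deg(f) ≤ deg(F) = 3; strict inequality happens when F is divisible by Z (lost terms).


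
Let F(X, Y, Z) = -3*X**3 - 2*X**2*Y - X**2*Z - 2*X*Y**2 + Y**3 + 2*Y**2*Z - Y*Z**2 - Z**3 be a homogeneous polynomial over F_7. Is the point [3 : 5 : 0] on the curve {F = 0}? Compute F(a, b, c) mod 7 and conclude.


F(3,5,0) ≡ 0 (mod 7); P is on the curve.

Evaluate F(3, 5, 0) term-by-term (mod 7).
  -3*X**3 ↦ -3·27·1·1 = -81
  -2*X**2*Y ↦ -2·9·5·1 = -90
  -X**2*Z ↦ -1·9·1·0 = 0
  -2*X*Y**2 ↦ -2·3·25·1 = -150
  Y**3 ↦ 1·1·125·1 = 125
  2*Y**2*Z ↦ 2·1·25·0 = 0
  -Y*Z**2 ↦ -1·1·5·0 = 0
  -Z**3 ↦ -1·1·1·0 = 0
Sum: F(3, 5, 0) = (-81) + (-90) + (0) + (-150) + (125) + (0) + (0) + (0) = -196.
Reducing mod 7: -196 ≡ 0 (mod 7).
Since F(a, b, c) ≡ 0 (mod 7), P lies on the curve.


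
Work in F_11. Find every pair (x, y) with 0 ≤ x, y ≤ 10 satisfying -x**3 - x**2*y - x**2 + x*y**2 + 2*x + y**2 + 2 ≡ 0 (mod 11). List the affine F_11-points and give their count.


Affine F_11-points: {(0, 3), (0, 8), (2, 8), (3, 1), (3, 4), (7, 3), (7, 10), (10, 0)}; count = 8.

For each of the 121 pairs (x, y) ∈ F_11², evaluate f(x, y) mod 11. Record the zeros.
  x = 0: [0↦2, 1↦3, 2↦6, 3↦0, 4↦7, 5↦5, 6↦5, 7↦7, 8↦0, 9↦6, 10↦3]  zeros at y ∈ {3, 8}
  x = 1: [0↦2, 1↦3, 2↦8, 3↦6, 4↦8, 5↦3, 6↦2, 7↦5, 8↦1, 9↦1, 10↦5]  zeros at y ∈ ∅
  x = 2: [0↦5, 1↦4, 2↦9, 3↦9, 4↦4, 5↦5, 6↦1, 7↦3, 8↦0, 9↦3, 10↦1]  zeros at y ∈ {8}
  x = 3: [0↦5, 1↦0, 2↦3, 3↦3, 4↦0, 5↦5, 6↦7, 7↦6, 8↦2, 9↦6, 10↦7]  zeros at y ∈ {1, 4}
  x = 4: [0↦7, 1↦7, 2↦6, 3↦4, 4↦1, 5↦8, 6↦3, 7↦8, 8↦1, 9↦4, 10↦6]  zeros at y ∈ ∅
  x = 5: [0↦5, 1↦8, 2↦1, 3↦6, 4↦1, 5↦8, 6↦5, 7↦3, 8↦2, 9↦2, 10↦3]  zeros at y ∈ ∅
  x = 6: [0↦4, 1↦8, 2↦4, 3↦3, 4↦5, 5↦10, 6↦7, 7↦7, 8↦10, 9↦5, 10↦3]  zeros at y ∈ ∅
  x = 7: [0↦9, 1↦1, 2↦9, 3↦0, 4↦7, 5↦8, 6↦3, 7↦3, 8↦8, 9↦7, 10↦0]  zeros at y ∈ {3, 10}
  x = 8: [0↦3, 1↦3, 2↦10, 3↦2, 4↦1, 5↦7, 6↦9, 7↦7, 8↦1, 9↦2, 10↦10]  zeros at y ∈ ∅
  x = 9: [0↦2, 1↦8, 2↦1, 3↦3, 4↦3, 5↦1, 6↦8, 7↦2, 8↦5, 9↦6, 10↦5]  zeros at y ∈ ∅
  x = 10: [0↦0, 1↦10, 2↦9, 3↦8, 4↦7, 5↦6, 6↦5, 7↦4, 8↦3, 9↦2, 10↦1]  zeros at y ∈ {0}
Collecting zeros: affine points = {(0, 3), (0, 8), (2, 8), (3, 1), (3, 4), (7, 3), (7, 10), (10, 0)}.
Total count |C(F_11)_aff| = 8.


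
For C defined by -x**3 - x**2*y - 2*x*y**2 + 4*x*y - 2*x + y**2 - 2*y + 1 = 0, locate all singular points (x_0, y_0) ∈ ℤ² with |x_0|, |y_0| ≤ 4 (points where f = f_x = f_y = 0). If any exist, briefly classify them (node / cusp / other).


Singular points: {(0, 1)}; classification: node.

Compute partial derivatives:
  f_x = -3*x**2 - 2*x*y - 2*y**2 + 4*y - 2.
  f_y = -x**2 - 4*x*y + 4*x + 2*y - 2.
Scan x_0 ∈ {−4, ..., 4}. For each x_0, f_y(x_0, y) is a polynomial in y; find its integer roots y ∈ {−4, ..., 4}, then test f_x and f at those candidates.
  x = -4: f_y(-4, y) = 18*y - 34; no integer root y with |y| ≤ 4.
  x = -3: f_y(-3, y) = 14*y - 23; no integer root y with |y| ≤ 4.
  x = -2: f_y(-2, y) = 10*y - 14; no integer root y with |y| ≤ 4.
  x = -1: f_y(-1, y) = 6*y - 7; no integer root y with |y| ≤ 4.
  x = 0: f_y(0, y) = 2*y - 2; vanishes at y ∈ {1}. (0, 1): f_x = 0, f = 0 — SINGULAR.
  x = 1: f_y(1, y) = 1 - 2*y; no integer root y with |y| ≤ 4.
  x = 2: f_y(2, y) = 2 - 6*y; no integer root y with |y| ≤ 4.
  x = 3: f_y(3, y) = 1 - 10*y; no integer root y with |y| ≤ 4.
  x = 4: f_y(4, y) = -14*y - 2; no integer root y with |y| ≤ 4.
Only singular point on the grid: (0, 1).
Classify: substitute x = 0 + u, y = 1 + v and expand: f = -u**3 - u**2*v - u**2 - 2*u*v**2 + v**2.
No constant or linear terms (consistent with a singular point). Quadratic part: -u**2 + v**2. Cubic part: -u**3 - u**2*v - 2*u*v**2.
The quadratic part v**2 - u**2 = (v − u)(v + u) splits into two distinct linear factors, so there are two distinct tangent lines y − 1 = ±(x − 0) — this is a node (ordinary double point).
Classification: node.


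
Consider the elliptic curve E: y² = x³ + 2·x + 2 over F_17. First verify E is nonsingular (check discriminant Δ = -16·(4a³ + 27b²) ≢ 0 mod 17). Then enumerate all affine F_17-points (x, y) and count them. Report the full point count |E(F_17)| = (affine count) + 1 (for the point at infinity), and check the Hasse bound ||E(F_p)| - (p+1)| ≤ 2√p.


Affine points = {(0, 6), (0, 11), (3, 1), (3, 16), (5, 1), (5, 16), (6, 3), (6, 14), (7, 6), (7, 11), (9, 1), (9, 16), (10, 6), (10, 11), (13, 7), (13, 10), (16, 4), (16, 13)}; affine count = 18; |E(F_17)| = 19.

Discriminant check: Δ ∝ 4a³ + 27b² = 4·2³ + 27·2² = 4·8 + 27·4 ≡ 4 (mod 17). Nonzero ⇒ E is nonsingular.
For each x ∈ F_17, compute rhs = x³ + 2·x + 2 mod 17, then count y ∈ F_17 with y² ≡ rhs.
  x = 0: rhs = 2, matching y values: 6, 11 (2 points).
  x = 1: rhs = 5, matching y values: none (0 points).
  x = 2: rhs = 14, matching y values: none (0 points).
  x = 3: rhs = 1, matching y values: 1, 16 (2 points).
  x = 4: rhs = 6, matching y values: none (0 points).
  x = 5: rhs = 1, matching y values: 1, 16 (2 points).
  x = 6: rhs = 9, matching y values: 3, 14 (2 points).
  x = 7: rhs = 2, matching y values: 6, 11 (2 points).
  x = 8: rhs = 3, matching y values: none (0 points).
  x = 9: rhs = 1, matching y values: 1, 16 (2 points).
  x = 10: rhs = 2, matching y values: 6, 11 (2 points).
  x = 11: rhs = 12, matching y values: none (0 points).
  x = 12: rhs = 3, matching y values: none (0 points).
  x = 13: rhs = 15, matching y values: 7, 10 (2 points).
  x = 14: rhs = 3, matching y values: none (0 points).
  x = 15: rhs = 7, matching y values: none (0 points).
  x = 16: rhs = 16, matching y values: 4, 13 (2 points).
Total affine count: 18.
Full point count |E(F_17)| = 18 + 1 = 19.
Hasse bound: |19 − (17+1)| = |1| = 1 ≤ 2√17 ≈ 8.2462 ✓.


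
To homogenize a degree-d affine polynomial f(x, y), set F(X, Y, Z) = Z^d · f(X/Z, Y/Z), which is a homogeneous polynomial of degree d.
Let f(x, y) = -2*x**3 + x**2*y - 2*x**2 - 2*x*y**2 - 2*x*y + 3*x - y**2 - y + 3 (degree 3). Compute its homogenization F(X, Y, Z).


F(X, Y, Z) = -2*X**3 + X**2*Y - 2*X**2*Z - 2*X*Y**2 - 2*X*Y*Z + 3*X*Z**2 - Y**2*Z - Y*Z**2 + 3*Z**3

deg(f) = 3.
Substitute x = X/Z, y = Y/Z into f, then multiply by Z^3.
  monomial -2·x^3·y^0 ↦ -2·X^3·Y^0·Z^0.
  monomial 1·x^2·y^1 ↦ 1·X^2·Y^1·Z^0.
  monomial -2·x^2·y^0 ↦ -2·X^2·Y^0·Z^1.
  monomial -2·x^1·y^2 ↦ -2·X^1·Y^2·Z^0.
  monomial -2·x^1·y^1 ↦ -2·X^1·Y^1·Z^1.
  monomial 3·x^1·y^0 ↦ 3·X^1·Y^0·Z^2.
  monomial -1·x^0·y^2 ↦ -1·X^0·Y^2·Z^1.
  monomial -1·x^0·y^1 ↦ -1·X^0·Y^1·Z^2.
  monomial 3·x^0·y^0 ↦ 3·X^0·Y^0·Z^3.
Collecting: F(X, Y, Z) = -2*X**3 + X**2*Y - 2*X**2*Z - 2*X*Y**2 - 2*X*Y*Z + 3*X*Z**2 - Y**2*Z - Y*Z**2 + 3*Z**3.


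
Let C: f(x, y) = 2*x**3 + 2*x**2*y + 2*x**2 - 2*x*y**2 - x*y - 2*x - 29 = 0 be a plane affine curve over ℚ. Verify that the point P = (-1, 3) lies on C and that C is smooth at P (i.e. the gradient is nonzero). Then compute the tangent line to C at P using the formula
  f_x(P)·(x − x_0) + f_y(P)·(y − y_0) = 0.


Tangent line at P: -33*x + 15*y - 78 = 0.

Step 1: f(-1, 3) = 0, so P lies on C.
Step 2: partial derivatives
  f_x(x, y) = 6*x**2 + 4*x*y + 4*x - 2*y**2 - y - 2, f_y(x, y) = 2*x**2 - 4*x*y - x.
  f_x(P) = -33, f_y(P) = 15 (gradient nonzero, so P is smooth).
Step 3: tangent line at P: -33·(x − -1) + 15·(y − 3) = 0.
Expanding: -33*x + 15*y - 78 = 0.


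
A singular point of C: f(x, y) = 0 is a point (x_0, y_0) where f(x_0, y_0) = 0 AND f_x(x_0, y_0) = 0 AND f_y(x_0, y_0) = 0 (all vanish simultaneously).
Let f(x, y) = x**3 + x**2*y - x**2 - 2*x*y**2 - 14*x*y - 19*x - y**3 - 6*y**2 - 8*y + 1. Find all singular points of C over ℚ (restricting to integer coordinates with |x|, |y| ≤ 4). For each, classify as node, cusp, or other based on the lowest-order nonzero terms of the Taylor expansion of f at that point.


Singular points: {(1, -3)}; classification: node.

Compute partial derivatives:
  f_x = 3*x**2 + 2*x*y - 2*x - 2*y**2 - 14*y - 19.
  f_y = x**2 - 4*x*y - 14*x - 3*y**2 - 12*y - 8.
Scan x_0 ∈ {−4, ..., 4}. For each x_0, f_y(x_0, y) is a polynomial in y; find its integer roots y ∈ {−4, ..., 4}, then test f_x and f at those candidates.
  x = -4: f_y(-4, y) = -3*y**2 + 4*y + 64; vanishes at y ∈ {-4}. (-4, -4): f_x = 93 ≠ 0.
  x = -3: f_y(-3, y) = 43 - 3*y**2; no integer root y with |y| ≤ 4.
  x = -2: f_y(-2, y) = -3*y**2 - 4*y + 24; no integer root y with |y| ≤ 4.
  x = -1: f_y(-1, y) = -3*y**2 - 8*y + 7; no integer root y with |y| ≤ 4.
  x = 0: f_y(0, y) = -3*y**2 - 12*y - 8; no integer root y with |y| ≤ 4.
  x = 1: f_y(1, y) = -3*y**2 - 16*y - 21; vanishes at y ∈ {-3}. (1, -3): f_x = 0, f = 0 — SINGULAR.
  x = 2: f_y(2, y) = -3*y**2 - 20*y - 32; vanishes at y ∈ {-4}. (2, -4): f_x = -3 ≠ 0.
  x = 3: f_y(3, y) = -3*y**2 - 24*y - 41; no integer root y with |y| ≤ 4.
  x = 4: f_y(4, y) = -3*y**2 - 28*y - 48; no integer root y with |y| ≤ 4.
Only singular point on the grid: (1, -3).
Classify: substitute x = 1 + u, y = -3 + v and expand: f = u**3 + u**2*v - u**2 - 2*u*v**2 - v**3 + v**2.
No constant or linear terms (consistent with a singular point). Quadratic part: -u**2 + v**2. Cubic part: u**3 + u**2*v - 2*u*v**2 - v**3.
The quadratic part v**2 - u**2 = (v − u)(v + u) splits into two distinct linear factors, so there are two distinct tangent lines y − -3 = ±(x − 1) — this is a node (ordinary double point).
Classification: node.


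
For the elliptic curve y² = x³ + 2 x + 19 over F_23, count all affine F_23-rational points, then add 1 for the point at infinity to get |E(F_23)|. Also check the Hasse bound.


Affine points = {(2, 10), (2, 13), (3, 11), (3, 12), (5, 4), (5, 19), (7, 10), (7, 13), (8, 8), (8, 15), (10, 2), (10, 21), (12, 0), (14, 10), (14, 13), (19, 4), (19, 19), (20, 3), (20, 20), (22, 4), (22, 19)}; affine count = 21; |E(F_23)| = 22.

Discriminant check: Δ ∝ 4a³ + 27b² = 4·2³ + 27·19² = 4·8 + 27·361 ≡ 4 (mod 23). Nonzero ⇒ E is nonsingular.
For each x ∈ F_23, compute rhs = x³ + 2·x + 19 mod 23, then count y ∈ F_23 with y² ≡ rhs.
  x = 0: rhs = 19, matching y values: none (0 points).
  x = 1: rhs = 22, matching y values: none (0 points).
  x = 2: rhs = 8, matching y values: 10, 13 (2 points).
  x = 3: rhs = 6, matching y values: 11, 12 (2 points).
  x = 4: rhs = 22, matching y values: none (0 points).
  x = 5: rhs = 16, matching y values: 4, 19 (2 points).
  x = 6: rhs = 17, matching y values: none (0 points).
  x = 7: rhs = 8, matching y values: 10, 13 (2 points).
  x = 8: rhs = 18, matching y values: 8, 15 (2 points).
  x = 9: rhs = 7, matching y values: none (0 points).
  x = 10: rhs = 4, matching y values: 2, 21 (2 points).
  x = 11: rhs = 15, matching y values: none (0 points).
  x = 12: rhs = 0, matching y values: 0 (1 points).
  x = 13: rhs = 11, matching y values: none (0 points).
  x = 14: rhs = 8, matching y values: 10, 13 (2 points).
  x = 15: rhs = 20, matching y values: none (0 points).
  x = 16: rhs = 7, matching y values: none (0 points).
  x = 17: rhs = 21, matching y values: none (0 points).
  x = 18: rhs = 22, matching y values: none (0 points).
  x = 19: rhs = 16, matching y values: 4, 19 (2 points).
  x = 20: rhs = 9, matching y values: 3, 20 (2 points).
  x = 21: rhs = 7, matching y values: none (0 points).
  x = 22: rhs = 16, matching y values: 4, 19 (2 points).
Total affine count: 21.
Full point count |E(F_23)| = 21 + 1 = 22.
Hasse bound: |22 − (23+1)| = |-2| = 2 ≤ 2√23 ≈ 9.5917 ✓.


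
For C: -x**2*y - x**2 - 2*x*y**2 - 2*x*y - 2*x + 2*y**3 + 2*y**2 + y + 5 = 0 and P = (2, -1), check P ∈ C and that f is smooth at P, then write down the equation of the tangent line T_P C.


Tangent line at P: -2*x + 3*y + 7 = 0.

Step 1: f(2, -1) = 0, so P lies on C.
Step 2: partial derivatives
  f_x(x, y) = -2*x*y - 2*x - 2*y**2 - 2*y - 2, f_y(x, y) = -x**2 - 4*x*y - 2*x + 6*y**2 + 4*y + 1.
  f_x(P) = -2, f_y(P) = 3 (gradient nonzero, so P is smooth).
Step 3: tangent line at P: -2·(x − 2) + 3·(y − -1) = 0.
Expanding: -2*x + 3*y + 7 = 0.


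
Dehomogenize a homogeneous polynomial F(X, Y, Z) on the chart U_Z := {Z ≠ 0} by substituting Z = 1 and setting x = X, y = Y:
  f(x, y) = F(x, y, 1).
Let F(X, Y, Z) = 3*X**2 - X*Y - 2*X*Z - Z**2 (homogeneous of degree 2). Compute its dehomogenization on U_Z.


f(x, y) = 3*x**2 - x*y - 2*x - 1

On U_Z we set Z = 1. Each monomial c·X^i·Y^j·Z^k in F becomes c·x^i·y^j·1^k = c·x^i·y^j.
Substituting Z = 1: F(X, Y, 1) = 3*x**2 - x*y - 2*x - 1.
Note: deg(f) ≤ deg(F) = 2; strict inequality happens when F is divisible by Z (lost terms).


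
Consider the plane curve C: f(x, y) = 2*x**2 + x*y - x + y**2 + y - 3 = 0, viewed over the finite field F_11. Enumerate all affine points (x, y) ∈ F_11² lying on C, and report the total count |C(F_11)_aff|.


Affine F_11-points: {(1, 4), (1, 5), (3, 3), (3, 4), (5, 8), (7, 0), (7, 3), (8, 5), (8, 8), (10, 0)}; count = 10.

For each of the 121 pairs (x, y) ∈ F_11², evaluate f(x, y) mod 11. Record the zeros.
  x = 0: [0↦8, 1↦10, 2↦3, 3↦9, 4↦6, 5↦5, 6↦6, 7↦9, 8↦3, 9↦10, 10↦8]  zeros at y ∈ ∅
  x = 1: [0↦9, 1↦1, 2↦6, 3↦2, 4↦0, 5↦0, 6↦2, 7↦6, 8↦1, 9↦9, 10↦8]  zeros at y ∈ {4, 5}
  x = 2: [0↦3, 1↦7, 2↦2, 3↦10, 4↦9, 5↦10, 6↦2, 7↦7, 8↦3, 9↦1, 10↦1]  zeros at y ∈ ∅
  x = 3: [0↦1, 1↦6, 2↦2, 3↦0, 4↦0, 5↦2, 6↦6, 7↦1, 8↦9, 9↦8, 10↦9]  zeros at y ∈ {3, 4}
  x = 4: [0↦3, 1↦9, 2↦6, 3↦5, 4↦6, 5↦9, 6↦3, 7↦10, 8↦8, 9↦8, 10↦10]  zeros at y ∈ ∅
  x = 5: [0↦9, 1↦5, 2↦3, 3↦3, 4↦5, 5↦9, 6↦4, 7↦1, 8↦0, 9↦1, 10↦4]  zeros at y ∈ {8}
  x = 6: [0↦8, 1↦5, 2↦4, 3↦5, 4↦8, 5↦2, 6↦9, 7↦7, 8↦7, 9↦9, 10↦2]  zeros at y ∈ ∅
  x = 7: [0↦0, 1↦9, 2↦9, 3↦0, 4↦4, 5↦10, 6↦7, 7↦6, 8↦7, 9↦10, 10↦4]  zeros at y ∈ {0, 3}
  x = 8: [0↦7, 1↦6, 2↦7, 3↦10, 4↦4, 5↦0, 6↦9, 7↦9, 8↦0, 9↦4, 10↦10]  zeros at y ∈ {5, 8}
  x = 9: [0↦7, 1↦7, 2↦9, 3↦2, 4↦8, 5↦5, 6↦4, 7↦5, 8↦8, 9↦2, 10↦9]  zeros at y ∈ ∅
  x = 10: [0↦0, 1↦1, 2↦4, 3↦9, 4↦5, 5↦3, 6↦3, 7↦5, 8↦9, 9↦4, 10↦1]  zeros at y ∈ {0}
Collecting zeros: affine points = {(1, 4), (1, 5), (3, 3), (3, 4), (5, 8), (7, 0), (7, 3), (8, 5), (8, 8), (10, 0)}.
Total count |C(F_11)_aff| = 10.


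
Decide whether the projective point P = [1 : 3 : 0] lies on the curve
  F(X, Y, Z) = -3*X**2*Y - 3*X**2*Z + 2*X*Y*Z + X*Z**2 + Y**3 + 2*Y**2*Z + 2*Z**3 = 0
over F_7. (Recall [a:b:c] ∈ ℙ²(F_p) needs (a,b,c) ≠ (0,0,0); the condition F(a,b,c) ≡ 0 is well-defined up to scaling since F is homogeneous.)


F(1,3,0) ≡ 4 (mod 7); P is NOT on the curve.

Evaluate F(1, 3, 0) term-by-term (mod 7).
  -3*X**2*Y ↦ -3·1·3·1 = -9
  -3*X**2*Z ↦ -3·1·1·0 = 0
  2*X*Y*Z ↦ 2·1·3·0 = 0
  X*Z**2 ↦ 1·1·1·0 = 0
  Y**3 ↦ 1·1·27·1 = 27
  2*Y**2*Z ↦ 2·1·9·0 = 0
  2*Z**3 ↦ 2·1·1·0 = 0
Sum: F(1, 3, 0) = (-9) + (0) + (0) + (0) + (27) + (0) + (0) = 18.
Reducing mod 7: 18 ≡ 4 (mod 7).
Since F(a, b, c) ≡ 4 ≠ 0 (mod 7), P does NOT lie on the curve.


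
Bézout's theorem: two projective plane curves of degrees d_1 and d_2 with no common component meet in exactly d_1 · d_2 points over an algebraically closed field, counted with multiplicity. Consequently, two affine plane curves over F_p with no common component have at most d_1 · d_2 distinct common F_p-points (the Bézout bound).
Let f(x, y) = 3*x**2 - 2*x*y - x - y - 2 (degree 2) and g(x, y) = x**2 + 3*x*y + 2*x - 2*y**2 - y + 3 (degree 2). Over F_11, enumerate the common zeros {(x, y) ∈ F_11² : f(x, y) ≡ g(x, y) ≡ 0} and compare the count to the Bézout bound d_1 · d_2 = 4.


Common zeros: ∅; count = 0; Bézout bound = 4.

deg(f) = 2, deg(g) = 2, so Bézout bound = 4.
Scan x ∈ F_11. For each x, list the y ∈ F_11 with f(x, y) ≡ 0 and those with g(x, y) ≡ 0 (mod 11); the common zeros in that column are the intersection.
  x = 0: f ≡ 0 at y ∈ {9}; g ≡ 0 at y ∈ {1, 4}; common: ∅.
  x = 1: f ≡ 0 at y ∈ {0}; g ≡ 0 at y ∈ ∅; common: ∅.
  x = 2: f ≡ 0 at y ∈ {6}; g ≡ 0 at y ∈ {0, 8}; common: ∅.
  x = 3: f ≡ 0 at y ∈ {0}; g ≡ 0 at y ∈ ∅; common: ∅.
  x = 4: f ≡ 0 at y ∈ {1}; g ≡ 0 at y ∈ ∅; common: ∅.
  x = 5: f ≡ 0 at y ∈ ∅; g ≡ 0 at y ∈ {8, 10}; common: ∅.
  x = 6: f ≡ 0 at y ∈ {6}; g ≡ 0 at y ∈ {1, 2}; common: ∅.
  x = 7: f ≡ 0 at y ∈ {7}; g ≡ 0 at y ∈ {0, 10}; common: ∅.
  x = 8: f ≡ 0 at y ∈ {1}; g ≡ 0 at y ∈ {2, 4}; common: ∅.
  x = 9: f ≡ 0 at y ∈ {7}; g ≡ 0 at y ∈ ∅; common: ∅.
  x = 10: f ≡ 0 at y ∈ {9}; g ≡ 0 at y ∈ ∅; common: ∅.
Collecting: common zeros = ∅, so the count is 0.
Comparison with the Bézout bound: 0 ≤ 4 = deg(f)·deg(g), as expected for curves with no common component (the affine F_11-count falls short of the bound because intersections may lie at infinity, over extension fields, or carry multiplicity).


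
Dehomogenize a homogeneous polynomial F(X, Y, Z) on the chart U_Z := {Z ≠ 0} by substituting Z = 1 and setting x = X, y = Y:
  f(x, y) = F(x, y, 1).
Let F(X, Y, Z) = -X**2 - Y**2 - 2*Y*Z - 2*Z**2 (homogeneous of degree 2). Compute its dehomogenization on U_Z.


f(x, y) = -x**2 - y**2 - 2*y - 2

On U_Z we set Z = 1. Each monomial c·X^i·Y^j·Z^k in F becomes c·x^i·y^j·1^k = c·x^i·y^j.
Substituting Z = 1: F(X, Y, 1) = -x**2 - y**2 - 2*y - 2.
Note: deg(f) ≤ deg(F) = 2; strict inequality happens when F is divisible by Z (lost terms).


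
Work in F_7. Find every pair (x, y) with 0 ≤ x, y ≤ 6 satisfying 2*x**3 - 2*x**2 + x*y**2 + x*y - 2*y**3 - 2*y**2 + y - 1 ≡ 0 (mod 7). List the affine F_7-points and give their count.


Affine F_7-points: {(0, 3), (1, 5), (2, 0), (3, 0)}; count = 4.

For each of the 49 pairs (x, y) ∈ F_7², evaluate f(x, y) mod 7. Record the zeros.
  x = 0: [0↦6, 1↦3, 2↦5, 3↦0, 4↦4, 5↦5, 6↦5]  zeros at y ∈ {3}
  x = 1: [0↦6, 1↦5, 2↦4, 3↦5, 4↦3, 5↦0, 6↦5]  zeros at y ∈ {5}
  x = 2: [0↦0, 1↦1, 2↦4, 3↦4, 4↦3, 5↦3, 6↦6]  zeros at y ∈ {0}
  x = 3: [0↦0, 1↦3, 2↦3, 3↦2, 4↦2, 5↦5, 6↦6]  zeros at y ∈ {0}
  x = 4: [0↦4, 1↦2, 2↦6, 3↦4, 4↦5, 5↦4, 6↦3]  zeros at y ∈ ∅
  x = 5: [0↦3, 1↦3, 2↦4, 3↦1, 4↦3, 5↦5, 6↦2]  zeros at y ∈ ∅
  x = 6: [0↦2, 1↦4, 2↦2, 3↦5, 4↦1, 5↦6, 6↦1]  zeros at y ∈ ∅
Collecting zeros: affine points = {(0, 3), (1, 5), (2, 0), (3, 0)}.
Total count |C(F_7)_aff| = 4.


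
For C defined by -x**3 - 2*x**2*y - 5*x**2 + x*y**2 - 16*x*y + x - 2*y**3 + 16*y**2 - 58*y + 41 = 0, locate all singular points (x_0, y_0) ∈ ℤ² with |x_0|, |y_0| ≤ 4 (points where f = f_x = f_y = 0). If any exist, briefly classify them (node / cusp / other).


Singular points: {(-3, 2)}; classification: cusp.

Compute partial derivatives:
  f_x = -3*x**2 - 4*x*y - 10*x + y**2 - 16*y + 1.
  f_y = -2*x**2 + 2*x*y - 16*x - 6*y**2 + 32*y - 58.
Scan x_0 ∈ {−4, ..., 4}. For each x_0, f_y(x_0, y) is a polynomial in y; find its integer roots y ∈ {−4, ..., 4}, then test f_x and f at those candidates.
  x = -4: f_y(-4, y) = -6*y**2 + 24*y - 26; no integer root y with |y| ≤ 4.
  x = -3: f_y(-3, y) = -6*y**2 + 26*y - 28; vanishes at y ∈ {2}. (-3, 2): f_x = 0, f = 0 — SINGULAR.
  x = -2: f_y(-2, y) = -6*y**2 + 28*y - 34; no integer root y with |y| ≤ 4.
  x = -1: f_y(-1, y) = -6*y**2 + 30*y - 44; no integer root y with |y| ≤ 4.
  x = 0: f_y(0, y) = -6*y**2 + 32*y - 58; no integer root y with |y| ≤ 4.
  x = 1: f_y(1, y) = -6*y**2 + 34*y - 76; no integer root y with |y| ≤ 4.
  x = 2: f_y(2, y) = -6*y**2 + 36*y - 98; no integer root y with |y| ≤ 4.
  x = 3: f_y(3, y) = -6*y**2 + 38*y - 124; no integer root y with |y| ≤ 4.
  x = 4: f_y(4, y) = -6*y**2 + 40*y - 154; no integer root y with |y| ≤ 4.
Only singular point on the grid: (-3, 2).
Classify: substitute x = -3 + u, y = 2 + v and expand: f = -u**3 - 2*u**2*v + u*v**2 - 2*v**3 + v**2.
No constant or linear terms (consistent with a singular point). Quadratic part: v**2. Cubic part: -u**3 - 2*u**2*v + u*v**2 - 2*v**3.
The quadratic part v**2 is a perfect square, so there is a single (double) tangent line v = 0, i.e. y = 2. Restricting the cubic part to that line (v = 0) leaves -u**3 ≠ 0, so f is not divisible by v and the branch is v² ≈ u**3 to lowest order — this is a cusp.
Classification: cusp.


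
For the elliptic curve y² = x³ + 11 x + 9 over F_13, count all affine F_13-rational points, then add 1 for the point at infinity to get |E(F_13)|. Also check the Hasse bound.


Affine points = {(0, 3), (0, 10), (2, 0), (3, 2), (3, 11), (4, 0), (7, 0), (10, 1), (10, 12), (12, 6), (12, 7)}; affine count = 11; |E(F_13)| = 12.

Discriminant check: Δ ∝ 4a³ + 27b² = 4·11³ + 27·9² = 4·1331 + 27·81 ≡ 10 (mod 13). Nonzero ⇒ E is nonsingular.
For each x ∈ F_13, compute rhs = x³ + 11·x + 9 mod 13, then count y ∈ F_13 with y² ≡ rhs.
  x = 0: rhs = 9, matching y values: 3, 10 (2 points).
  x = 1: rhs = 8, matching y values: none (0 points).
  x = 2: rhs = 0, matching y values: 0 (1 points).
  x = 3: rhs = 4, matching y values: 2, 11 (2 points).
  x = 4: rhs = 0, matching y values: 0 (1 points).
  x = 5: rhs = 7, matching y values: none (0 points).
  x = 6: rhs = 5, matching y values: none (0 points).
  x = 7: rhs = 0, matching y values: 0 (1 points).
  x = 8: rhs = 11, matching y values: none (0 points).
  x = 9: rhs = 5, matching y values: none (0 points).
  x = 10: rhs = 1, matching y values: 1, 12 (2 points).
  x = 11: rhs = 5, matching y values: none (0 points).
  x = 12: rhs = 10, matching y values: 6, 7 (2 points).
Total affine count: 11.
Full point count |E(F_13)| = 11 + 1 = 12.
Hasse bound: |12 − (13+1)| = |-2| = 2 ≤ 2√13 ≈ 7.2111 ✓.


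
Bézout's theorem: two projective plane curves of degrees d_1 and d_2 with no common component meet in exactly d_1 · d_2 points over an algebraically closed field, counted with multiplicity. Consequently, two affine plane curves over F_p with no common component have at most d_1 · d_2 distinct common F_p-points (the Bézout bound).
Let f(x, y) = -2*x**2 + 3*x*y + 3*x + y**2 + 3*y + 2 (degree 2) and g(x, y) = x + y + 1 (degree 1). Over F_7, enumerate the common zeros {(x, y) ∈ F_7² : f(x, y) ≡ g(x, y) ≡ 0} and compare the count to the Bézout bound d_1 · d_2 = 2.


Common zeros: {(0, 6), (5, 1)}; count = 2; Bézout bound = 2.

deg(f) = 2, deg(g) = 1, so Bézout bound = 2.
Scan x ∈ F_7. For each x, list the y ∈ F_7 with f(x, y) ≡ 0 and those with g(x, y) ≡ 0 (mod 7); the common zeros in that column are the intersection.
  x = 0: f ≡ 0 at y ∈ {5, 6}; g ≡ 0 at y ∈ {6}; common: {6}.
  x = 1: f ≡ 0 at y ∈ ∅; g ≡ 0 at y ∈ {5}; common: ∅.
  x = 2: f ≡ 0 at y ∈ {0, 5}; g ≡ 0 at y ∈ {4}; common: ∅.
  x = 3: f ≡ 0 at y ∈ {0, 2}; g ≡ 0 at y ∈ {3}; common: ∅.
  x = 4: f ≡ 0 at y ∈ ∅; g ≡ 0 at y ∈ {2}; common: ∅.
  x = 5: f ≡ 0 at y ∈ {1, 2}; g ≡ 0 at y ∈ {1}; common: {1}.
  x = 6: f ≡ 0 at y ∈ ∅; g ≡ 0 at y ∈ {0}; common: ∅.
Collecting: common zeros = {(0, 6), (5, 1)}, so the count is 2.
Comparison with the Bézout bound: 2 ≤ 2 = deg(f)·deg(g), as expected for curves with no common component (the bound is attained).


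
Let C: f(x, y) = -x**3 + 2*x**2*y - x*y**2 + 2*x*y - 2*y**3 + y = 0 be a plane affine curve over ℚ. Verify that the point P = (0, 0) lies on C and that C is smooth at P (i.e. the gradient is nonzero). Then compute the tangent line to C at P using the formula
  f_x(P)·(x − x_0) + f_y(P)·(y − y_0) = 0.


Tangent line at P: y = 0.

Step 1: f(0, 0) = 0, so P lies on C.
Step 2: partial derivatives
  f_x(x, y) = -3*x**2 + 4*x*y - y**2 + 2*y, f_y(x, y) = 2*x**2 - 2*x*y + 2*x - 6*y**2 + 1.
  f_x(P) = 0, f_y(P) = 1 (gradient nonzero, so P is smooth).
Step 3: tangent line at P: 0·(x − 0) + 1·(y − 0) = 0.
Expanding: y = 0.


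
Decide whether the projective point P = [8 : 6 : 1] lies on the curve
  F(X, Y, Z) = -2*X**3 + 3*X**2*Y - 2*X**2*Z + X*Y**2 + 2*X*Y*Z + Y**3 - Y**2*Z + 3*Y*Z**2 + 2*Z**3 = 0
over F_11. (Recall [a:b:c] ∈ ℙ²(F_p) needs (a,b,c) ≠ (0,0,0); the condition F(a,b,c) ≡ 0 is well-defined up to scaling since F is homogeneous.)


F(8,6,1) ≡ 1 (mod 11); P is NOT on the curve.

Evaluate F(8, 6, 1) term-by-term (mod 11).
  -2*X**3 ↦ -2·512·1·1 = -1024
  3*X**2*Y ↦ 3·64·6·1 = 1152
  -2*X**2*Z ↦ -2·64·1·1 = -128
  X*Y**2 ↦ 1·8·36·1 = 288
  2*X*Y*Z ↦ 2·8·6·1 = 96
  Y**3 ↦ 1·1·216·1 = 216
  -Y**2*Z ↦ -1·1·36·1 = -36
  3*Y*Z**2 ↦ 3·1·6·1 = 18
  2*Z**3 ↦ 2·1·1·1 = 2
Sum: F(8, 6, 1) = (-1024) + (1152) + (-128) + (288) + (96) + (216) + (-36) + (18) + (2) = 584.
Reducing mod 11: 584 ≡ 1 (mod 11).
Since F(a, b, c) ≡ 1 ≠ 0 (mod 11), P does NOT lie on the curve.


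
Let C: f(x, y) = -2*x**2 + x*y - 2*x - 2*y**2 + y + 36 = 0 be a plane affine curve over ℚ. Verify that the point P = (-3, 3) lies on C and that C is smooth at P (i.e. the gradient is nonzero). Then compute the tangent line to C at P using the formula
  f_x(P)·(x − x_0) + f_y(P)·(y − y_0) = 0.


Tangent line at P: 13*x - 14*y + 81 = 0.

Step 1: f(-3, 3) = 0, so P lies on C.
Step 2: partial derivatives
  f_x(x, y) = -4*x + y - 2, f_y(x, y) = x - 4*y + 1.
  f_x(P) = 13, f_y(P) = -14 (gradient nonzero, so P is smooth).
Step 3: tangent line at P: 13·(x − -3) + -14·(y − 3) = 0.
Expanding: 13*x - 14*y + 81 = 0.


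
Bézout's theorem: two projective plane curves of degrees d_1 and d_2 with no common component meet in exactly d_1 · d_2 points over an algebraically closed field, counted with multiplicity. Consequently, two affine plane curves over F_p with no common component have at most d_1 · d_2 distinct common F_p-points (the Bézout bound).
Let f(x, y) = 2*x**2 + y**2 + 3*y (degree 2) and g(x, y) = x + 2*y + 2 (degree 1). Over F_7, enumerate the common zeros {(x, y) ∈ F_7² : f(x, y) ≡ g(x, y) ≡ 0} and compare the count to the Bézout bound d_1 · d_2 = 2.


Common zeros: ∅; count = 0; Bézout bound = 2.

deg(f) = 2, deg(g) = 1, so Bézout bound = 2.
Scan x ∈ F_7. For each x, list the y ∈ F_7 with f(x, y) ≡ 0 and those with g(x, y) ≡ 0 (mod 7); the common zeros in that column are the intersection.
  x = 0: f ≡ 0 at y ∈ {0, 4}; g ≡ 0 at y ∈ {6}; common: ∅.
  x = 1: f ≡ 0 at y ∈ {5, 6}; g ≡ 0 at y ∈ {2}; common: ∅.
  x = 2: f ≡ 0 at y ∈ ∅; g ≡ 0 at y ∈ {5}; common: ∅.
  x = 3: f ≡ 0 at y ∈ {2}; g ≡ 0 at y ∈ {1}; common: ∅.
  x = 4: f ≡ 0 at y ∈ {2}; g ≡ 0 at y ∈ {4}; common: ∅.
  x = 5: f ≡ 0 at y ∈ ∅; g ≡ 0 at y ∈ {0}; common: ∅.
  x = 6: f ≡ 0 at y ∈ {5, 6}; g ≡ 0 at y ∈ {3}; common: ∅.
Collecting: common zeros = ∅, so the count is 0.
Comparison with the Bézout bound: 0 ≤ 2 = deg(f)·deg(g), as expected for curves with no common component (the affine F_7-count falls short of the bound because intersections may lie at infinity, over extension fields, or carry multiplicity).


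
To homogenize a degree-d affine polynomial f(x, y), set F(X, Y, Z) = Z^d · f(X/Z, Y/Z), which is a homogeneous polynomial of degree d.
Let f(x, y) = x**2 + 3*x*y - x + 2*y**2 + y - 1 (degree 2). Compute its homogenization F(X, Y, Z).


F(X, Y, Z) = X**2 + 3*X*Y - X*Z + 2*Y**2 + Y*Z - Z**2

deg(f) = 2.
Substitute x = X/Z, y = Y/Z into f, then multiply by Z^2.
  monomial 1·x^2·y^0 ↦ 1·X^2·Y^0·Z^0.
  monomial 3·x^1·y^1 ↦ 3·X^1·Y^1·Z^0.
  monomial -1·x^1·y^0 ↦ -1·X^1·Y^0·Z^1.
  monomial 2·x^0·y^2 ↦ 2·X^0·Y^2·Z^0.
  monomial 1·x^0·y^1 ↦ 1·X^0·Y^1·Z^1.
  monomial -1·x^0·y^0 ↦ -1·X^0·Y^0·Z^2.
Collecting: F(X, Y, Z) = X**2 + 3*X*Y - X*Z + 2*Y**2 + Y*Z - Z**2.


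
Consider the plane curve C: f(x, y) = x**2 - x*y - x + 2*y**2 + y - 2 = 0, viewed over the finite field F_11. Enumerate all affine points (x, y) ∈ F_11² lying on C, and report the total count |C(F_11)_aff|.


Affine F_11-points: {(1, 1), (1, 10), (2, 0), (2, 6), (3, 5), (3, 7), (5, 6), (5, 7), (10, 0), (10, 10)}; count = 10.

For each of the 121 pairs (x, y) ∈ F_11², evaluate f(x, y) mod 11. Record the zeros.
  x = 0: [0↦9, 1↦1, 2↦8, 3↦8, 4↦1, 5↦9, 6↦10, 7↦4, 8↦2, 9↦4, 10↦10]  zeros at y ∈ ∅
  x = 1: [0↦9, 1↦0, 2↦6, 3↦5, 4↦8, 5↦4, 6↦4, 7↦8, 8↦5, 9↦6, 10↦0]  zeros at y ∈ {1, 10}
  x = 2: [0↦0, 1↦1, 2↦6, 3↦4, 4↦6, 5↦1, 6↦0, 7↦3, 8↦10, 9↦10, 10↦3]  zeros at y ∈ {0, 6}
  x = 3: [0↦4, 1↦4, 2↦8, 3↦5, 4↦6, 5↦0, 6↦9, 7↦0, 8↦6, 9↦5, 10↦8]  zeros at y ∈ {5, 7}
  x = 4: [0↦10, 1↦9, 2↦1, 3↦8, 4↦8, 5↦1, 6↦9, 7↦10, 8↦4, 9↦2, 10↦4]  zeros at y ∈ ∅
  x = 5: [0↦7, 1↦5, 2↦7, 3↦2, 4↦1, 5↦4, 6↦0, 7↦0, 8↦4, 9↦1, 10↦2]  zeros at y ∈ {6, 7}
  x = 6: [0↦6, 1↦3, 2↦4, 3↦9, 4↦7, 5↦9, 6↦4, 7↦3, 8↦6, 9↦2, 10↦2]  zeros at y ∈ ∅
  x = 7: [0↦7, 1↦3, 2↦3, 3↦7, 4↦4, 5↦5, 6↦10, 7↦8, 8↦10, 9↦5, 10↦4]  zeros at y ∈ ∅
  x = 8: [0↦10, 1↦5, 2↦4, 3↦7, 4↦3, 5↦3, 6↦7, 7↦4, 8↦5, 9↦10, 10↦8]  zeros at y ∈ ∅
  x = 9: [0↦4, 1↦9, 2↦7, 3↦9, 4↦4, 5↦3, 6↦6, 7↦2, 8↦2, 9↦6, 10↦3]  zeros at y ∈ ∅
  x = 10: [0↦0, 1↦4, 2↦1, 3↦2, 4↦7, 5↦5, 6↦7, 7↦2, 8↦1, 9↦4, 10↦0]  zeros at y ∈ {0, 10}
Collecting zeros: affine points = {(1, 1), (1, 10), (2, 0), (2, 6), (3, 5), (3, 7), (5, 6), (5, 7), (10, 0), (10, 10)}.
Total count |C(F_11)_aff| = 10.


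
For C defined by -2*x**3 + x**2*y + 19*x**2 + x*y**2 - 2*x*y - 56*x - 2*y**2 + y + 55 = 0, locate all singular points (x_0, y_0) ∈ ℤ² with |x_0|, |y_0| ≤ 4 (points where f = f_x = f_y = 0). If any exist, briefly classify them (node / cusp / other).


Singular points: {(3, -2)}; classification: node.

Compute partial derivatives:
  f_x = -6*x**2 + 2*x*y + 38*x + y**2 - 2*y - 56.
  f_y = x**2 + 2*x*y - 2*x - 4*y + 1.
Scan x_0 ∈ {−4, ..., 4}. For each x_0, f_y(x_0, y) is a polynomial in y; find its integer roots y ∈ {−4, ..., 4}, then test f_x and f at those candidates.
  x = -4: f_y(-4, y) = 25 - 12*y; no integer root y with |y| ≤ 4.
  x = -3: f_y(-3, y) = 16 - 10*y; no integer root y with |y| ≤ 4.
  x = -2: f_y(-2, y) = 9 - 8*y; no integer root y with |y| ≤ 4.
  x = -1: f_y(-1, y) = 4 - 6*y; no integer root y with |y| ≤ 4.
  x = 0: f_y(0, y) = 1 - 4*y; no integer root y with |y| ≤ 4.
  x = 1: f_y(1, y) = -2*y; vanishes at y ∈ {0}. (1, 0): f_x = -24 ≠ 0.
  x = 2: f_y(2, y) = 1; no integer root y with |y| ≤ 4.
  x = 3: f_y(3, y) = 2*y + 4; vanishes at y ∈ {-2}. (3, -2): f_x = 0, f = 0 — SINGULAR.
  x = 4: f_y(4, y) = 4*y + 9; no integer root y with |y| ≤ 4.
Only singular point on the grid: (3, -2).
Classify: substitute x = 3 + u, y = -2 + v and expand: f = -2*u**3 + u**2*v - u**2 + u*v**2 + v**2.
No constant or linear terms (consistent with a singular point). Quadratic part: -u**2 + v**2. Cubic part: -2*u**3 + u**2*v + u*v**2.
The quadratic part v**2 - u**2 = (v − u)(v + u) splits into two distinct linear factors, so there are two distinct tangent lines y − -2 = ±(x − 3) — this is a node (ordinary double point).
Classification: node.


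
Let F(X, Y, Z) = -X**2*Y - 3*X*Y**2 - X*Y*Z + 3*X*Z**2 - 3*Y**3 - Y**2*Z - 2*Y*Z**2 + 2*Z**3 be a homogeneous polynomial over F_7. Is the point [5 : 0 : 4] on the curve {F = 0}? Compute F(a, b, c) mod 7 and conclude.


F(5,0,4) ≡ 4 (mod 7); P is NOT on the curve.

Evaluate F(5, 0, 4) term-by-term (mod 7).
  -X**2*Y ↦ -1·25·0·1 = 0
  -3*X*Y**2 ↦ -3·5·0·1 = 0
  -X*Y*Z ↦ -1·5·0·4 = 0
  3*X*Z**2 ↦ 3·5·1·16 = 240
  -3*Y**3 ↦ -3·1·0·1 = 0
  -Y**2*Z ↦ -1·1·0·4 = 0
  -2*Y*Z**2 ↦ -2·1·0·16 = 0
  2*Z**3 ↦ 2·1·1·64 = 128
Sum: F(5, 0, 4) = (0) + (0) + (0) + (240) + (0) + (0) + (0) + (128) = 368.
Reducing mod 7: 368 ≡ 4 (mod 7).
Since F(a, b, c) ≡ 4 ≠ 0 (mod 7), P does NOT lie on the curve.


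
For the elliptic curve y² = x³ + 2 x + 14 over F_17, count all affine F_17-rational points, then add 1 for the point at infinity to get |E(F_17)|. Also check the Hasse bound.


Affine points = {(1, 0), (2, 3), (2, 14), (3, 8), (3, 9), (4, 1), (4, 16), (5, 8), (5, 9), (6, 2), (6, 15), (8, 7), (8, 10), (9, 8), (9, 9), (12, 7), (12, 10), (14, 7), (14, 10), (15, 6), (15, 11)}; affine count = 21; |E(F_17)| = 22.

Discriminant check: Δ ∝ 4a³ + 27b² = 4·2³ + 27·14² = 4·8 + 27·196 ≡ 3 (mod 17). Nonzero ⇒ E is nonsingular.
For each x ∈ F_17, compute rhs = x³ + 2·x + 14 mod 17, then count y ∈ F_17 with y² ≡ rhs.
  x = 0: rhs = 14, matching y values: none (0 points).
  x = 1: rhs = 0, matching y values: 0 (1 points).
  x = 2: rhs = 9, matching y values: 3, 14 (2 points).
  x = 3: rhs = 13, matching y values: 8, 9 (2 points).
  x = 4: rhs = 1, matching y values: 1, 16 (2 points).
  x = 5: rhs = 13, matching y values: 8, 9 (2 points).
  x = 6: rhs = 4, matching y values: 2, 15 (2 points).
  x = 7: rhs = 14, matching y values: none (0 points).
  x = 8: rhs = 15, matching y values: 7, 10 (2 points).
  x = 9: rhs = 13, matching y values: 8, 9 (2 points).
  x = 10: rhs = 14, matching y values: none (0 points).
  x = 11: rhs = 7, matching y values: none (0 points).
  x = 12: rhs = 15, matching y values: 7, 10 (2 points).
  x = 13: rhs = 10, matching y values: none (0 points).
  x = 14: rhs = 15, matching y values: 7, 10 (2 points).
  x = 15: rhs = 2, matching y values: 6, 11 (2 points).
  x = 16: rhs = 11, matching y values: none (0 points).
Total affine count: 21.
Full point count |E(F_17)| = 21 + 1 = 22.
Hasse bound: |22 − (17+1)| = |4| = 4 ≤ 2√17 ≈ 8.2462 ✓.


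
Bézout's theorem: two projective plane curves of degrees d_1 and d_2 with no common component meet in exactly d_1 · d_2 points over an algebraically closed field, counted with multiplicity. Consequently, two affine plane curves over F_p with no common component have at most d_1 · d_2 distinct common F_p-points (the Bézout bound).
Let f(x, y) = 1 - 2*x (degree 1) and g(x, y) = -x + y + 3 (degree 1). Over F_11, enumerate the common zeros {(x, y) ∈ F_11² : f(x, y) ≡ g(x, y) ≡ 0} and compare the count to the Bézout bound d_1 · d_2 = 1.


Common zeros: {(6, 3)}; count = 1; Bézout bound = 1.

deg(f) = 1, deg(g) = 1, so Bézout bound = 1.
Scan x ∈ F_11. For each x, list the y ∈ F_11 with f(x, y) ≡ 0 and those with g(x, y) ≡ 0 (mod 11); the common zeros in that column are the intersection.
  x = 0: f ≡ 0 at y ∈ ∅; g ≡ 0 at y ∈ {8}; common: ∅.
  x = 1: f ≡ 0 at y ∈ ∅; g ≡ 0 at y ∈ {9}; common: ∅.
  x = 2: f ≡ 0 at y ∈ ∅; g ≡ 0 at y ∈ {10}; common: ∅.
  x = 3: f ≡ 0 at y ∈ ∅; g ≡ 0 at y ∈ {0}; common: ∅.
  x = 4: f ≡ 0 at y ∈ ∅; g ≡ 0 at y ∈ {1}; common: ∅.
  x = 5: f ≡ 0 at y ∈ ∅; g ≡ 0 at y ∈ {2}; common: ∅.
  x = 6: f ≡ 0 at y ∈ {0, 1, 2, 3, 4, 5, 6, 7, 8, 9, 10}; g ≡ 0 at y ∈ {3}; common: {3}.
  x = 7: f ≡ 0 at y ∈ ∅; g ≡ 0 at y ∈ {4}; common: ∅.
  x = 8: f ≡ 0 at y ∈ ∅; g ≡ 0 at y ∈ {5}; common: ∅.
  x = 9: f ≡ 0 at y ∈ ∅; g ≡ 0 at y ∈ {6}; common: ∅.
  x = 10: f ≡ 0 at y ∈ ∅; g ≡ 0 at y ∈ {7}; common: ∅.
Collecting: common zeros = {(6, 3)}, so the count is 1.
Comparison with the Bézout bound: 1 ≤ 1 = deg(f)·deg(g), as expected for curves with no common component (the bound is attained).


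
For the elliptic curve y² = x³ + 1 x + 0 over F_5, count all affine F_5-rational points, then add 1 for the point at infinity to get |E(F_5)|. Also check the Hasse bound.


Affine points = {(0, 0), (2, 0), (3, 0)}; affine count = 3; |E(F_5)| = 4.

Discriminant check: Δ ∝ 4a³ + 27b² = 4·1³ + 27·0² = 4·1 + 27·0 ≡ 4 (mod 5). Nonzero ⇒ E is nonsingular.
For each x ∈ F_5, compute rhs = x³ + 1·x + 0 mod 5, then count y ∈ F_5 with y² ≡ rhs.
  x = 0: rhs = 0, matching y values: 0 (1 points).
  x = 1: rhs = 2, matching y values: none (0 points).
  x = 2: rhs = 0, matching y values: 0 (1 points).
  x = 3: rhs = 0, matching y values: 0 (1 points).
  x = 4: rhs = 3, matching y values: none (0 points).
Total affine count: 3.
Full point count |E(F_5)| = 3 + 1 = 4.
Hasse bound: |4 − (5+1)| = |-2| = 2 ≤ 2√5 ≈ 4.4721 ✓.


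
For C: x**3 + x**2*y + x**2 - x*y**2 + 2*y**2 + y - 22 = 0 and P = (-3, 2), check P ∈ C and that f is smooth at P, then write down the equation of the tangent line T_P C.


Tangent line at P: 5*x + 30*y - 45 = 0.

Step 1: f(-3, 2) = 0, so P lies on C.
Step 2: partial derivatives
  f_x(x, y) = 3*x**2 + 2*x*y + 2*x - y**2, f_y(x, y) = x**2 - 2*x*y + 4*y + 1.
  f_x(P) = 5, f_y(P) = 30 (gradient nonzero, so P is smooth).
Step 3: tangent line at P: 5·(x − -3) + 30·(y − 2) = 0.
Expanding: 5*x + 30*y - 45 = 0.


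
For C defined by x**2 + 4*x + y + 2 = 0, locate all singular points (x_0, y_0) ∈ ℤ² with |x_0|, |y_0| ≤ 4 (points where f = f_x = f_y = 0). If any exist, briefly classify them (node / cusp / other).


No singular points in the scanned grid; C is smooth there.

Compute partial derivatives:
  f_x = 2*x + 4.
  f_y = 1.
f_y = 1 is a nonzero constant, so f_y never vanishes: no point (x, y) can satisfy f = f_x = f_y = 0. In particular no (x, y) ∈ {−4, ..., 4}² is singular; the curve is smooth.


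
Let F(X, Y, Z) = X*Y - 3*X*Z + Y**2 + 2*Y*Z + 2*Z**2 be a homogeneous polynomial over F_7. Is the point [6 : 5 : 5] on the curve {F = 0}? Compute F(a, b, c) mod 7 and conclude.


F(6,5,5) ≡ 2 (mod 7); P is NOT on the curve.

Evaluate F(6, 5, 5) term-by-term (mod 7).
  X*Y ↦ 1·6·5·1 = 30
  -3*X*Z ↦ -3·6·1·5 = -90
  Y**2 ↦ 1·1·25·1 = 25
  2*Y*Z ↦ 2·1·5·5 = 50
  2*Z**2 ↦ 2·1·1·25 = 50
Sum: F(6, 5, 5) = (30) + (-90) + (25) + (50) + (50) = 65.
Reducing mod 7: 65 ≡ 2 (mod 7).
Since F(a, b, c) ≡ 2 ≠ 0 (mod 7), P does NOT lie on the curve.


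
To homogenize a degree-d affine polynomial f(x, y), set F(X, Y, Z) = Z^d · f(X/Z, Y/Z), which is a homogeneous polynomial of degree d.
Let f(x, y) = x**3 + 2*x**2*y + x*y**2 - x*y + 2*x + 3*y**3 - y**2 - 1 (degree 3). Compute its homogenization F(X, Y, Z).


F(X, Y, Z) = X**3 + 2*X**2*Y + X*Y**2 - X*Y*Z + 2*X*Z**2 + 3*Y**3 - Y**2*Z - Z**3

deg(f) = 3.
Substitute x = X/Z, y = Y/Z into f, then multiply by Z^3.
  monomial 1·x^3·y^0 ↦ 1·X^3·Y^0·Z^0.
  monomial 2·x^2·y^1 ↦ 2·X^2·Y^1·Z^0.
  monomial 1·x^1·y^2 ↦ 1·X^1·Y^2·Z^0.
  monomial -1·x^1·y^1 ↦ -1·X^1·Y^1·Z^1.
  monomial 2·x^1·y^0 ↦ 2·X^1·Y^0·Z^2.
  monomial 3·x^0·y^3 ↦ 3·X^0·Y^3·Z^0.
  monomial -1·x^0·y^2 ↦ -1·X^0·Y^2·Z^1.
  monomial -1·x^0·y^0 ↦ -1·X^0·Y^0·Z^3.
Collecting: F(X, Y, Z) = X**3 + 2*X**2*Y + X*Y**2 - X*Y*Z + 2*X*Z**2 + 3*Y**3 - Y**2*Z - Z**3.
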